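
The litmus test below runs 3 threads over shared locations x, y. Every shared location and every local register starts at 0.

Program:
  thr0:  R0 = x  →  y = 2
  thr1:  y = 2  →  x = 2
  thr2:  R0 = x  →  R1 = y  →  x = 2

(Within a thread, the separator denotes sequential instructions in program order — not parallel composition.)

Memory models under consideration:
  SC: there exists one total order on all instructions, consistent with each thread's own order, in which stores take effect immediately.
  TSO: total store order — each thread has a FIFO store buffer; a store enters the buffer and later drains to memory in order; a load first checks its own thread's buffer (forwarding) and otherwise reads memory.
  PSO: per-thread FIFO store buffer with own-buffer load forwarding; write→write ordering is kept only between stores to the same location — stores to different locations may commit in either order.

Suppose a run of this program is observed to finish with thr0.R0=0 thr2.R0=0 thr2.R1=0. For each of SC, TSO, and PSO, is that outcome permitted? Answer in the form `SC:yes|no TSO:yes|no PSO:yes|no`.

SC:yes TSO:yes PSO:yes

outcome vector order: (thr0.R0,thr2.R0,thr2.R1)
SC: 6 outcomes — {<0 0 0>, <0 0 2>, <0 2 2>, <2 0 0>, <2 0 2>, <2 2 2>}
TSO: 6 outcomes — {<0 0 0>, <0 0 2>, <0 2 2>, <2 0 0>, <2 0 2>, <2 2 2>}
PSO: 8 outcomes — {<0 0 0>, <0 0 2>, <0 2 0>, <0 2 2>, <2 0 0>, <2 0 2>, <2 2 0>, <2 2 2>}
target <0 0 0> ∈ {SC,TSO,PSO}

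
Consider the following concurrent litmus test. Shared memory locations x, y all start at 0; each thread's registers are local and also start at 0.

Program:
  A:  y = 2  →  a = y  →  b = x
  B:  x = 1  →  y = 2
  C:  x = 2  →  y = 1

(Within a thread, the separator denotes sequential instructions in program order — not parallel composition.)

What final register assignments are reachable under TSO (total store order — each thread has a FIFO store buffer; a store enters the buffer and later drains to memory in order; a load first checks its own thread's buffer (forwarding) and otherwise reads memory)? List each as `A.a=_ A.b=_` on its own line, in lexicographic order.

A.a=1 A.b=1
A.a=1 A.b=2
A.a=2 A.b=0
A.a=2 A.b=1
A.a=2 A.b=2

outcome vector order: (A.a,A.b)
|TSO outcomes| = 5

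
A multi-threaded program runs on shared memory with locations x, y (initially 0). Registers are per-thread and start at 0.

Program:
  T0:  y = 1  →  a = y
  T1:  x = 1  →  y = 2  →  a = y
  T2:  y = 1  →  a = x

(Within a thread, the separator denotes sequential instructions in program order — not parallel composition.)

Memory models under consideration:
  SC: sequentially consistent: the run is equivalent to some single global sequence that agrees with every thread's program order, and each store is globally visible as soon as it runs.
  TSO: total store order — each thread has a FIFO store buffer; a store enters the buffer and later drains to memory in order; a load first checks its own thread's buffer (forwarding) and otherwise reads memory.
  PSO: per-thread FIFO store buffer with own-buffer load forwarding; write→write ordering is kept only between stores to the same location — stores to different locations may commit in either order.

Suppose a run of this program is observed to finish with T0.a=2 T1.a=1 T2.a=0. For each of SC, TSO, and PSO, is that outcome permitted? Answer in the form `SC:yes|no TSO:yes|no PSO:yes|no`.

SC:no TSO:yes PSO:yes

outcome vector order: (T0.a,T1.a,T2.a)
SC: 7 outcomes — {(1,1,0) (1,1,1) (1,2,0) (1,2,1) (2,1,1) (2,2,0) (2,2,1)}
TSO: 8 outcomes — {(1,1,0) (1,1,1) (1,2,0) (1,2,1) (2,1,0) (2,1,1) (2,2,0) (2,2,1)}
PSO: 8 outcomes — {(1,1,0) (1,1,1) (1,2,0) (1,2,1) (2,1,0) (2,1,1) (2,2,0) (2,2,1)}
target (2,1,0) ∈ {TSO,PSO}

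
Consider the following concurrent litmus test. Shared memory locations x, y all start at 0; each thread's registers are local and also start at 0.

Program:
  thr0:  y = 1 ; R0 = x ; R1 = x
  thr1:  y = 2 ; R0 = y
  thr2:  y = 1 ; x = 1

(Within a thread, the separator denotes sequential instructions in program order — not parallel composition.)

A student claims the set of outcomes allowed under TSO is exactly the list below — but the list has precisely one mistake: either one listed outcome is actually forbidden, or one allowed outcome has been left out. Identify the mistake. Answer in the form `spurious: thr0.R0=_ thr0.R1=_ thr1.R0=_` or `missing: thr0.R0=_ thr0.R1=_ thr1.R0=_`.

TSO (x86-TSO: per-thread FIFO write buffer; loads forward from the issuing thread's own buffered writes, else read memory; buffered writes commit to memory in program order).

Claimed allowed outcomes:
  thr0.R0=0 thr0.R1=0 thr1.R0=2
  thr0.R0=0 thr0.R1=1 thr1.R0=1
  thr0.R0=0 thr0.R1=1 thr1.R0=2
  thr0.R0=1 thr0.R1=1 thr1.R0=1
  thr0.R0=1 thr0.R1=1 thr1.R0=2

missing: thr0.R0=0 thr0.R1=0 thr1.R0=1

outcome vector order: (thr0.R0,thr0.R1,thr1.R0)
[TSO] allowed = {0/0/1; 0/0/2; 0/1/1; 0/1/2; 1/1/1; 1/1/2}
TSO∖claimed = {0/0/1}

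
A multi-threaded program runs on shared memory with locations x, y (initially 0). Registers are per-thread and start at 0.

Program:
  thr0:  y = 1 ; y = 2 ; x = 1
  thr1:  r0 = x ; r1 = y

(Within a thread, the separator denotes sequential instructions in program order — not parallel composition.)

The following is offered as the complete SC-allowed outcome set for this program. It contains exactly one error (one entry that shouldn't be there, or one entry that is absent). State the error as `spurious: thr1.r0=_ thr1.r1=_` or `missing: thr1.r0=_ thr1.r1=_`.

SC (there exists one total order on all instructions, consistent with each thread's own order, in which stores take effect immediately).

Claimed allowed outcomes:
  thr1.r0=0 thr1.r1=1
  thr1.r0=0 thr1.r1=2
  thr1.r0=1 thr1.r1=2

missing: thr1.r0=0 thr1.r1=0

outcome vector order: (thr1.r0,thr1.r1)
SC (4): (0,0), (0,1), (0,2), (1,2)
SC∖claimed = {(0,0)}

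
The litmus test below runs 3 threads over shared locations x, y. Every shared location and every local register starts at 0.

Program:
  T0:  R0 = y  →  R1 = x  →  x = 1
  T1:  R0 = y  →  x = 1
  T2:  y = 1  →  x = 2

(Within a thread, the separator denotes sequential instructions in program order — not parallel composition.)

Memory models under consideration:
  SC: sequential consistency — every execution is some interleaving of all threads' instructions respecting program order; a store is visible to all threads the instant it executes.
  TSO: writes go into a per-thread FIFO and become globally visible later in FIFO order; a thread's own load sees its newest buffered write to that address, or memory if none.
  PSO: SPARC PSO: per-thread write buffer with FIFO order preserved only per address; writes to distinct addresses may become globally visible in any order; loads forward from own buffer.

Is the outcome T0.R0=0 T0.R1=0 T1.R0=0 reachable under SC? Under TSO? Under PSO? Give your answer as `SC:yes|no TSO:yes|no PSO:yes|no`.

SC:yes TSO:yes PSO:yes

outcome vector order: (T0.R0,T0.R1,T1.R0)
SC (12): 0/0/0 0/0/1 0/1/0 0/1/1 0/2/0 0/2/1 1/0/0 1/0/1 1/1/0 1/1/1 1/2/0 1/2/1
TSO (12): 0/0/0 0/0/1 0/1/0 0/1/1 0/2/0 0/2/1 1/0/0 1/0/1 1/1/0 1/1/1 1/2/0 1/2/1
PSO (12): 0/0/0 0/0/1 0/1/0 0/1/1 0/2/0 0/2/1 1/0/0 1/0/1 1/1/0 1/1/1 1/2/0 1/2/1
target 0/0/0 ∈ {SC,TSO,PSO}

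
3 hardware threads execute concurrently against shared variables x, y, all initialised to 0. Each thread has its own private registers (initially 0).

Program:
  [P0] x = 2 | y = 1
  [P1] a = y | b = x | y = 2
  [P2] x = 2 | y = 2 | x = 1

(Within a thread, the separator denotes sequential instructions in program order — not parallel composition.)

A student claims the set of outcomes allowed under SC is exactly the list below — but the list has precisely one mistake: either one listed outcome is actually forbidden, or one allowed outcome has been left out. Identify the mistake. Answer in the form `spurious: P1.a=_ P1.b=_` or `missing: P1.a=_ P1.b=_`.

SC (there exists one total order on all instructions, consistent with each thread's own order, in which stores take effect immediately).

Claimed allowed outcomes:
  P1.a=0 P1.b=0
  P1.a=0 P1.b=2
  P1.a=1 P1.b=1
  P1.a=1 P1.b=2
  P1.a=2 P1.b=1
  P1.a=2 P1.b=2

outcome vector order: (P1.a,P1.b)
under SC → 0/0 0/1 0/2 1/1 1/2 2/1 2/2
SC∖claimed = {0/1}

missing: P1.a=0 P1.b=1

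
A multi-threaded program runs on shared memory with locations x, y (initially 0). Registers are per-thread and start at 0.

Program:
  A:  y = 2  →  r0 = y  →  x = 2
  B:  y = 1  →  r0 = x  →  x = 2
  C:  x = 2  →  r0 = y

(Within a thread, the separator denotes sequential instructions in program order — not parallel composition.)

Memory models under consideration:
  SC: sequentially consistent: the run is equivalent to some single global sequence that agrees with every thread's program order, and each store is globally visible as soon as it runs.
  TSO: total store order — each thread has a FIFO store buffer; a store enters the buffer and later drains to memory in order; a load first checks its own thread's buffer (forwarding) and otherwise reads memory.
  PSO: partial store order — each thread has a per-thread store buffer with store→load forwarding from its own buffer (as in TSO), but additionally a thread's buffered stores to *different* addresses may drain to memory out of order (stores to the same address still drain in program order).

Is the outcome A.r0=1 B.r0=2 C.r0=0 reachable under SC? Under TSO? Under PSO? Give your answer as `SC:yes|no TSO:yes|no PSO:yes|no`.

outcome vector order: (A.r0,B.r0,C.r0)
under SC → 101; 120; 121; 122; 201; 202; 220; 221; 222
under TSO → 100; 101; 102; 120; 121; 122; 200; 201; 202; 220; 221; 222
under PSO → 100; 101; 102; 120; 121; 122; 200; 201; 202; 220; 221; 222
target 120 ∈ {SC,TSO,PSO}

SC:yes TSO:yes PSO:yes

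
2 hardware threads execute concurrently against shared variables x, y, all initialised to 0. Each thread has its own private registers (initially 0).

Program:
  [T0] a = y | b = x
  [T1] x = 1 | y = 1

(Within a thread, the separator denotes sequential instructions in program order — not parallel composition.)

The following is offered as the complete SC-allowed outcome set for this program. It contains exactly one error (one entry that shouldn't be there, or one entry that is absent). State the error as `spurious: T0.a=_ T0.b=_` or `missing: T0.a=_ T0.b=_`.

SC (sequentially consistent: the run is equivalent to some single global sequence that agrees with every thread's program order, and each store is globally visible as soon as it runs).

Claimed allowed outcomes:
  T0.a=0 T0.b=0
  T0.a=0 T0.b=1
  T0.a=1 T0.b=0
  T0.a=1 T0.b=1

spurious: T0.a=1 T0.b=0

outcome vector order: (T0.a,T0.b)
SC: 3 outcomes — {00; 01; 11}
claimed∖SC = {10}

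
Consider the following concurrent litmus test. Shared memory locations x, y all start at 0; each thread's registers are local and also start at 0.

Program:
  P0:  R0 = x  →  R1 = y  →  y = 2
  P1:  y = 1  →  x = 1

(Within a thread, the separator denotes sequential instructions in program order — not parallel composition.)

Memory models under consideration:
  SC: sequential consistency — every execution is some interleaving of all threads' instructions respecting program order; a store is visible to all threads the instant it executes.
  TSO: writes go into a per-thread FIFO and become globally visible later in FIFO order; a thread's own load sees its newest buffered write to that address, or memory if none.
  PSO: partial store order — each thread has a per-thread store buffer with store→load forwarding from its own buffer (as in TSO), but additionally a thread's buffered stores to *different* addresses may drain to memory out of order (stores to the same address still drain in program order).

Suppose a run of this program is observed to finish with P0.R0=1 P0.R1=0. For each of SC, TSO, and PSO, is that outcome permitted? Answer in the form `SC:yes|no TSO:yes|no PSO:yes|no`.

SC:no TSO:no PSO:yes

outcome vector order: (P0.R0,P0.R1)
SC: 3 outcomes — {00 01 11}
TSO: 3 outcomes — {00 01 11}
PSO: 4 outcomes — {00 01 10 11}
target 10 ∈ {PSO}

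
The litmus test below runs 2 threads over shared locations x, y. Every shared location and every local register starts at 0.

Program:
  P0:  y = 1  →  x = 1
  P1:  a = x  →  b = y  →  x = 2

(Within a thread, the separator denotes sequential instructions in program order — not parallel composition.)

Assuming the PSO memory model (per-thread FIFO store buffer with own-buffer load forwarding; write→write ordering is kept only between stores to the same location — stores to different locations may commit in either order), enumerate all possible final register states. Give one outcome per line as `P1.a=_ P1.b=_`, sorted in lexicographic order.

outcome vector order: (P1.a,P1.b)
|PSO outcomes| = 4

P1.a=0 P1.b=0
P1.a=0 P1.b=1
P1.a=1 P1.b=0
P1.a=1 P1.b=1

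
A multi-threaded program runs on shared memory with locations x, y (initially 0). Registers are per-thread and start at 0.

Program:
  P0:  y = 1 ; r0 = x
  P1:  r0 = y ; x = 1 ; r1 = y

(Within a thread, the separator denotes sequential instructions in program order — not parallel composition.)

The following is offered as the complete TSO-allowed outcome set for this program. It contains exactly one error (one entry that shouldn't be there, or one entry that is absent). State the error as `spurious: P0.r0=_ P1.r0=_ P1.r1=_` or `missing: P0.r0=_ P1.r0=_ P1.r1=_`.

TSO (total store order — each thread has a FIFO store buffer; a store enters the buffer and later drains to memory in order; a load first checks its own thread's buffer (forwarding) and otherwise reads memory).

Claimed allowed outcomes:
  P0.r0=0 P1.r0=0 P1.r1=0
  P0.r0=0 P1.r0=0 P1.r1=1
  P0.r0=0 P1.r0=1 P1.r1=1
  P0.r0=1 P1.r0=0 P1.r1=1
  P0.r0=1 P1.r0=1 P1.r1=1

outcome vector order: (P0.r0,P1.r0,P1.r1)
under TSO → <0 0 0>, <0 0 1>, <0 1 1>, <1 0 0>, <1 0 1>, <1 1 1>
TSO∖claimed = {<1 0 0>}

missing: P0.r0=1 P1.r0=0 P1.r1=0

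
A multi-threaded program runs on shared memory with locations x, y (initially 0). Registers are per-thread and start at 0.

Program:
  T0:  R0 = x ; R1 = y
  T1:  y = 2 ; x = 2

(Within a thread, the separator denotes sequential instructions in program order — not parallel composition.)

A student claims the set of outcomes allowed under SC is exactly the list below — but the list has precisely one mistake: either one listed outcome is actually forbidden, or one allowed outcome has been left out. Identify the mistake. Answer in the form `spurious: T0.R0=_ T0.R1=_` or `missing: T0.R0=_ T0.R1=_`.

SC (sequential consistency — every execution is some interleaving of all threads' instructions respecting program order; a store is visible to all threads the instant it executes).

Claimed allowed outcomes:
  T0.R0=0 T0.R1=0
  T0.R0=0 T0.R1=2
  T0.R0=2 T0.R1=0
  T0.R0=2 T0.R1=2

outcome vector order: (T0.R0,T0.R1)
SC: 3 outcomes — {<0 0>, <0 2>, <2 2>}
claimed∖SC = {<2 0>}

spurious: T0.R0=2 T0.R1=0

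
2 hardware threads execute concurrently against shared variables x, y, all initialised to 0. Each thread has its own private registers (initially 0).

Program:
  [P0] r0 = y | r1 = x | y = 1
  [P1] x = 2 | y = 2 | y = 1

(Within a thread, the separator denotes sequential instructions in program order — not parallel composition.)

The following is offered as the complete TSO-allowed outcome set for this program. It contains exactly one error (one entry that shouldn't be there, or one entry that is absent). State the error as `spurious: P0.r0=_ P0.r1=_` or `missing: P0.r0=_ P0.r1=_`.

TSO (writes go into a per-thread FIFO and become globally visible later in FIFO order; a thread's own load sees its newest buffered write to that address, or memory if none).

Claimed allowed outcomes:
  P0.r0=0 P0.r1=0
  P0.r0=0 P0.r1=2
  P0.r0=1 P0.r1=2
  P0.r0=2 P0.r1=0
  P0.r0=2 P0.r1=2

spurious: P0.r0=2 P0.r1=0

outcome vector order: (P0.r0,P0.r1)
[TSO] allowed = {<0 0>, <0 2>, <1 2>, <2 2>}
claimed∖TSO = {<2 0>}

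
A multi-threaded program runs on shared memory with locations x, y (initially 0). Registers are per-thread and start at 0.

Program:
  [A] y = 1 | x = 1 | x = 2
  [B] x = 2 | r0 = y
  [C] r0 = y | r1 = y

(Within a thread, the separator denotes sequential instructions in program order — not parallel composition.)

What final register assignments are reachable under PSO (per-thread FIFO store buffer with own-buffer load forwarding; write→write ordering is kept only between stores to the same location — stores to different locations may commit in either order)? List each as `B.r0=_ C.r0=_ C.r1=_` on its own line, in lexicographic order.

outcome vector order: (B.r0,C.r0,C.r1)
|PSO outcomes| = 6

B.r0=0 C.r0=0 C.r1=0
B.r0=0 C.r0=0 C.r1=1
B.r0=0 C.r0=1 C.r1=1
B.r0=1 C.r0=0 C.r1=0
B.r0=1 C.r0=0 C.r1=1
B.r0=1 C.r0=1 C.r1=1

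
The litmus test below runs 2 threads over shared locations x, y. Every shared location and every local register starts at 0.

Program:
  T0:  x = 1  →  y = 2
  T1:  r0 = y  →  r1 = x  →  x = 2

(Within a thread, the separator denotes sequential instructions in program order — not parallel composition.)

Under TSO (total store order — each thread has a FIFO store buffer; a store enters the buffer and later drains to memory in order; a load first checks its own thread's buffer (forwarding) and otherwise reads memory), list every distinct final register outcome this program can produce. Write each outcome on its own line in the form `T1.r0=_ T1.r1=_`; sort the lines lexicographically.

outcome vector order: (T1.r0,T1.r1)
|TSO outcomes| = 3

T1.r0=0 T1.r1=0
T1.r0=0 T1.r1=1
T1.r0=2 T1.r1=1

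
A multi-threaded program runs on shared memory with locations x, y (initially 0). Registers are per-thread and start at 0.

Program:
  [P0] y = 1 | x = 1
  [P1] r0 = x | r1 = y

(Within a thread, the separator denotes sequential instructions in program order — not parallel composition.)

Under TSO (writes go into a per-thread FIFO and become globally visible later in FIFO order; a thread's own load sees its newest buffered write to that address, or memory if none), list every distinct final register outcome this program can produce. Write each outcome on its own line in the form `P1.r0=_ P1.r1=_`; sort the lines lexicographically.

P1.r0=0 P1.r1=0
P1.r0=0 P1.r1=1
P1.r0=1 P1.r1=1

outcome vector order: (P1.r0,P1.r1)
|TSO outcomes| = 3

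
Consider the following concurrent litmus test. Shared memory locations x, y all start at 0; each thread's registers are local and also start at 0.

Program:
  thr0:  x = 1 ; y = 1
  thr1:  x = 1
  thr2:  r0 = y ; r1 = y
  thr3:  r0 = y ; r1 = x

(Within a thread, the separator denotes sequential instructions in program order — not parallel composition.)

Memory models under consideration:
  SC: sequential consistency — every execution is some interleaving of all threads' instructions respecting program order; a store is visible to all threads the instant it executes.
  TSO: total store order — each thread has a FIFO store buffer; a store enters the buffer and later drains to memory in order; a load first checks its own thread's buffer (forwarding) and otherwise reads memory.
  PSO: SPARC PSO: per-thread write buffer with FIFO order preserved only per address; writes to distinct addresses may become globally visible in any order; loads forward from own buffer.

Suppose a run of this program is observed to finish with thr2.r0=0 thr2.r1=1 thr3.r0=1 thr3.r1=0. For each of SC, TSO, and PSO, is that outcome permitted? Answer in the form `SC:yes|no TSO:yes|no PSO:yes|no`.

outcome vector order: (thr2.r0,thr2.r1,thr3.r0,thr3.r1)
SC: 9 outcomes — {0/0/0/0 0/0/0/1 0/0/1/1 0/1/0/0 0/1/0/1 0/1/1/1 1/1/0/0 1/1/0/1 1/1/1/1}
TSO: 9 outcomes — {0/0/0/0 0/0/0/1 0/0/1/1 0/1/0/0 0/1/0/1 0/1/1/1 1/1/0/0 1/1/0/1 1/1/1/1}
PSO: 12 outcomes — {0/0/0/0 0/0/0/1 0/0/1/0 0/0/1/1 0/1/0/0 0/1/0/1 0/1/1/0 0/1/1/1 1/1/0/0 1/1/0/1 1/1/1/0 1/1/1/1}
target 0/1/1/0 ∈ {PSO}

SC:no TSO:no PSO:yes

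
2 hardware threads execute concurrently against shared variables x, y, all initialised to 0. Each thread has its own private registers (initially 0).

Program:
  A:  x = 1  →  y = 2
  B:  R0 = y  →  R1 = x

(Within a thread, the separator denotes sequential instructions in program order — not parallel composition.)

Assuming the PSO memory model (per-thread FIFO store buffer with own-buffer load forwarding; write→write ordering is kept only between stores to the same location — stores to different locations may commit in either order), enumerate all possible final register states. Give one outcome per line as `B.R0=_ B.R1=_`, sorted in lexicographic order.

outcome vector order: (B.R0,B.R1)
|PSO outcomes| = 4

B.R0=0 B.R1=0
B.R0=0 B.R1=1
B.R0=2 B.R1=0
B.R0=2 B.R1=1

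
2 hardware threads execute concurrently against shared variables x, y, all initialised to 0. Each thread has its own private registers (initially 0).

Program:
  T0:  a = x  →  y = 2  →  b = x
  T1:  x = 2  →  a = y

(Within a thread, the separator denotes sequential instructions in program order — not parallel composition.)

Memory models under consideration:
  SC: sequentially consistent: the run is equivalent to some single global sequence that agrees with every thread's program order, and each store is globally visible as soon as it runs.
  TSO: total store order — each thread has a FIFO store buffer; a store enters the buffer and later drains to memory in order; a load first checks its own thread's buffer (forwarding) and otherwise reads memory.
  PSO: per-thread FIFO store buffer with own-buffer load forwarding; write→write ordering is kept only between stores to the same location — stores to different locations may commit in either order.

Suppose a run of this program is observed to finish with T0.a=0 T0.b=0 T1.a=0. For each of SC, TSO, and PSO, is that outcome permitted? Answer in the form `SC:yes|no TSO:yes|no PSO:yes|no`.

outcome vector order: (T0.a,T0.b,T1.a)
SC (5): (0,0,2) (0,2,0) (0,2,2) (2,2,0) (2,2,2)
TSO (6): (0,0,0) (0,0,2) (0,2,0) (0,2,2) (2,2,0) (2,2,2)
PSO (6): (0,0,0) (0,0,2) (0,2,0) (0,2,2) (2,2,0) (2,2,2)
target (0,0,0) ∈ {TSO,PSO}

SC:no TSO:yes PSO:yes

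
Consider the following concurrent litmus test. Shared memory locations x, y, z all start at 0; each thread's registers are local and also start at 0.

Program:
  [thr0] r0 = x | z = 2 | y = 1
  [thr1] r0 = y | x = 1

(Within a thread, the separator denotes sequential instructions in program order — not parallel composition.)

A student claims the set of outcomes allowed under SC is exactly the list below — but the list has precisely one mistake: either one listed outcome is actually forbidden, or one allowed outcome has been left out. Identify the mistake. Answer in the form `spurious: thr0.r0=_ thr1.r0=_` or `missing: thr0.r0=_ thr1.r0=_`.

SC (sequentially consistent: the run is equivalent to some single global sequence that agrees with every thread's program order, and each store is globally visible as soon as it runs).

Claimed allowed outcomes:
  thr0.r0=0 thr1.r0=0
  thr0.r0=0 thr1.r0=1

outcome vector order: (thr0.r0,thr1.r0)
[SC] allowed = {0/0, 0/1, 1/0}
SC∖claimed = {1/0}

missing: thr0.r0=1 thr1.r0=0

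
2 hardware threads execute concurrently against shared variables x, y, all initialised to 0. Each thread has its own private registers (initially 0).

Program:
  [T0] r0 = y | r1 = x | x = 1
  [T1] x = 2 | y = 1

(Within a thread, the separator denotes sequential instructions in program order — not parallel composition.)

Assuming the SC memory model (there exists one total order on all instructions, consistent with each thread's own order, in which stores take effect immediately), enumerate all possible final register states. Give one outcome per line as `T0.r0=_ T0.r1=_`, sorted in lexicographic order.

T0.r0=0 T0.r1=0
T0.r0=0 T0.r1=2
T0.r0=1 T0.r1=2

outcome vector order: (T0.r0,T0.r1)
|SC outcomes| = 3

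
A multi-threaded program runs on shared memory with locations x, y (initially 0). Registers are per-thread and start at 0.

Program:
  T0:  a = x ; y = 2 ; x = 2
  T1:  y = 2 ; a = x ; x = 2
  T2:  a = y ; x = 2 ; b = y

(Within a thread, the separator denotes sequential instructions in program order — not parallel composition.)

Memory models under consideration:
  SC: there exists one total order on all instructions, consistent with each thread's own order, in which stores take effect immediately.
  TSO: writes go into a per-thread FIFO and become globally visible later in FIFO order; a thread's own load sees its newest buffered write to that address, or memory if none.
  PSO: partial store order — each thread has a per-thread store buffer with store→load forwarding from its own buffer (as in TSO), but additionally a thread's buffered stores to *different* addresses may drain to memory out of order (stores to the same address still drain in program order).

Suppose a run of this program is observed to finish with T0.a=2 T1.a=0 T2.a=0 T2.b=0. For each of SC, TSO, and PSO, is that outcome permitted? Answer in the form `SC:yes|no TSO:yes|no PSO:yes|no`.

SC:no TSO:yes PSO:yes

outcome vector order: (T0.a,T1.a,T2.a,T2.b)
[SC] allowed = {0/0/0/2; 0/0/2/2; 0/2/0/0; 0/2/0/2; 0/2/2/2; 2/0/0/2; 2/0/2/2; 2/2/0/0; 2/2/0/2; 2/2/2/2}
[TSO] allowed = {0/0/0/0; 0/0/0/2; 0/0/2/2; 0/2/0/0; 0/2/0/2; 0/2/2/2; 2/0/0/0; 2/0/0/2; 2/0/2/2; 2/2/0/0; 2/2/0/2; 2/2/2/2}
[PSO] allowed = {0/0/0/0; 0/0/0/2; 0/0/2/2; 0/2/0/0; 0/2/0/2; 0/2/2/2; 2/0/0/0; 2/0/0/2; 2/0/2/2; 2/2/0/0; 2/2/0/2; 2/2/2/2}
target 2/0/0/0 ∈ {TSO,PSO}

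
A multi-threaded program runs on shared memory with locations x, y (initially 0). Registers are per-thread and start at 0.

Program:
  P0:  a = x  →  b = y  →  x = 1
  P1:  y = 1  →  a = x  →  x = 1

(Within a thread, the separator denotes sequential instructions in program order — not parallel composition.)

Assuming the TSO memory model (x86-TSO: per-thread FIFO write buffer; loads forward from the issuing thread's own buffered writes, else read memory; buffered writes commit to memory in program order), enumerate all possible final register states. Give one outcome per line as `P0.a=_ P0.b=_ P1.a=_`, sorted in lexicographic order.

outcome vector order: (P0.a,P0.b,P1.a)
|TSO outcomes| = 5

P0.a=0 P0.b=0 P1.a=0
P0.a=0 P0.b=0 P1.a=1
P0.a=0 P0.b=1 P1.a=0
P0.a=0 P0.b=1 P1.a=1
P0.a=1 P0.b=1 P1.a=0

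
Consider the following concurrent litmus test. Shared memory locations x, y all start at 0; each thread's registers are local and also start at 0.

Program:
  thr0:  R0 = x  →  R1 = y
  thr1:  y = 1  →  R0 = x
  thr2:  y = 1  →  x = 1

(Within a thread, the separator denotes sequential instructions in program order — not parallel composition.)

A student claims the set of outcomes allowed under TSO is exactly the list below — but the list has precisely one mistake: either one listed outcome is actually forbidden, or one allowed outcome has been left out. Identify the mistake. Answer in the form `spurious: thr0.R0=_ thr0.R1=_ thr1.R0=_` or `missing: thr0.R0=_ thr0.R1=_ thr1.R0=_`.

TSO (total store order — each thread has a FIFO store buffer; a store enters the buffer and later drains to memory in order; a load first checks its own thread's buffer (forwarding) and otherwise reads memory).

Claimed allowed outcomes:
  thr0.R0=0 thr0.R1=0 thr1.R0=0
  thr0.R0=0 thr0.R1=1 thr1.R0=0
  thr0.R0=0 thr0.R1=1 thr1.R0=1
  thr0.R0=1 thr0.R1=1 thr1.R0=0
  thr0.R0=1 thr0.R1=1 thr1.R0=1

outcome vector order: (thr0.R0,thr0.R1,thr1.R0)
TSO (6): 0/0/0 0/0/1 0/1/0 0/1/1 1/1/0 1/1/1
TSO∖claimed = {0/0/1}

missing: thr0.R0=0 thr0.R1=0 thr1.R0=1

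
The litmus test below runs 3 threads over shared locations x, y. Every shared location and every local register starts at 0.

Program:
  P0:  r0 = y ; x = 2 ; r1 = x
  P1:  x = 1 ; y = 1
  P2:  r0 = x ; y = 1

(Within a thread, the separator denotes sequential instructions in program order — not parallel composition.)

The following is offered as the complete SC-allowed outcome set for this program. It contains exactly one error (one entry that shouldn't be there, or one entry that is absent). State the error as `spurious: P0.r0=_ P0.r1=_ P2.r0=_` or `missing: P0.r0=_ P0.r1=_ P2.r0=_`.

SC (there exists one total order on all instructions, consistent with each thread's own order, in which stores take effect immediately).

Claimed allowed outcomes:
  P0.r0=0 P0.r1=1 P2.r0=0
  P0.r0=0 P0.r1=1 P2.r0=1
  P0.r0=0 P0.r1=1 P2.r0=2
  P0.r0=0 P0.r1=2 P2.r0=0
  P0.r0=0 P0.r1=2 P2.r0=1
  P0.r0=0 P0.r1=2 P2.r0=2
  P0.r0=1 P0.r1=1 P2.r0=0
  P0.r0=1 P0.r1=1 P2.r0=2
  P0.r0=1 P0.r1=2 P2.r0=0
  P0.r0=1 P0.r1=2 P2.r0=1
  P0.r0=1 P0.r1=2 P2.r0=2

outcome vector order: (P0.r0,P0.r1,P2.r0)
under SC → <0 1 0> <0 1 1> <0 1 2> <0 2 0> <0 2 1> <0 2 2> <1 1 0> <1 2 0> <1 2 1> <1 2 2>
claimed∖SC = {<1 1 2>}

spurious: P0.r0=1 P0.r1=1 P2.r0=2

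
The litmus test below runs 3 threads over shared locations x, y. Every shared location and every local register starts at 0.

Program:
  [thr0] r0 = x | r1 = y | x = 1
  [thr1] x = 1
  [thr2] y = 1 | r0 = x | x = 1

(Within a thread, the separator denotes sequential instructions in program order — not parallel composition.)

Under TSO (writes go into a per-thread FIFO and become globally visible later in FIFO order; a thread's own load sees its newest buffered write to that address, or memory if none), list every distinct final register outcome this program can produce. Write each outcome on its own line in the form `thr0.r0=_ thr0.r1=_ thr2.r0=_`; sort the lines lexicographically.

thr0.r0=0 thr0.r1=0 thr2.r0=0
thr0.r0=0 thr0.r1=0 thr2.r0=1
thr0.r0=0 thr0.r1=1 thr2.r0=0
thr0.r0=0 thr0.r1=1 thr2.r0=1
thr0.r0=1 thr0.r1=0 thr2.r0=0
thr0.r0=1 thr0.r1=0 thr2.r0=1
thr0.r0=1 thr0.r1=1 thr2.r0=0
thr0.r0=1 thr0.r1=1 thr2.r0=1

outcome vector order: (thr0.r0,thr0.r1,thr2.r0)
|TSO outcomes| = 8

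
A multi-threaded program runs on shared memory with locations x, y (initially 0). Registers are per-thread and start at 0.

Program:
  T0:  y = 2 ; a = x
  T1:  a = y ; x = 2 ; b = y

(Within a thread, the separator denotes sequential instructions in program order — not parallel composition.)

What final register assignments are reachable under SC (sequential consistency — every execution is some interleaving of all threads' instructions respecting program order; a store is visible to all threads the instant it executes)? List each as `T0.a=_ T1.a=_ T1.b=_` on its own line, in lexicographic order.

outcome vector order: (T0.a,T1.a,T1.b)
|SC outcomes| = 5

T0.a=0 T1.a=0 T1.b=2
T0.a=0 T1.a=2 T1.b=2
T0.a=2 T1.a=0 T1.b=0
T0.a=2 T1.a=0 T1.b=2
T0.a=2 T1.a=2 T1.b=2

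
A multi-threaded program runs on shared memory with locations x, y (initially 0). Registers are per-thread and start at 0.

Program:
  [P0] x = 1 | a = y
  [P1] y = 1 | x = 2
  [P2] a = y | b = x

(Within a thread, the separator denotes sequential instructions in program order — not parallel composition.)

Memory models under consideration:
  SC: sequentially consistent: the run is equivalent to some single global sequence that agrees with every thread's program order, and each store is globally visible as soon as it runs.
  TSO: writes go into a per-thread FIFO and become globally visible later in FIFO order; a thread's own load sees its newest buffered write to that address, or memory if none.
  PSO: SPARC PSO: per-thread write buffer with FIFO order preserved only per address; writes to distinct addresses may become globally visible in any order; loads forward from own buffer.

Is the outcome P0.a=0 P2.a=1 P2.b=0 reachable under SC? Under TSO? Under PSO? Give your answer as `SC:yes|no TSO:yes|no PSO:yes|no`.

SC:no TSO:yes PSO:yes

outcome vector order: (P0.a,P2.a,P2.b)
[SC] allowed = {000; 001; 002; 011; 012; 100; 101; 102; 110; 111; 112}
[TSO] allowed = {000; 001; 002; 010; 011; 012; 100; 101; 102; 110; 111; 112}
[PSO] allowed = {000; 001; 002; 010; 011; 012; 100; 101; 102; 110; 111; 112}
target 010 ∈ {TSO,PSO}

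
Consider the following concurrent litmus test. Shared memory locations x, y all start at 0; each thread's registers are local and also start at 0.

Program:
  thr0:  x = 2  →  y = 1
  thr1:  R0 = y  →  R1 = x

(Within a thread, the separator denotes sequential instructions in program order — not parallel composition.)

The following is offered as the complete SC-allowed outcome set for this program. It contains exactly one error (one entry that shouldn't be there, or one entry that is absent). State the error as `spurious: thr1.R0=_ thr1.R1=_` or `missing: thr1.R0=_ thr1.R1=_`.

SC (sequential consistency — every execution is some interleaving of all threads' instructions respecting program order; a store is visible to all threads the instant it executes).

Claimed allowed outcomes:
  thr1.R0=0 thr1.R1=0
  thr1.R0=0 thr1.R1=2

missing: thr1.R0=1 thr1.R1=2

outcome vector order: (thr1.R0,thr1.R1)
under SC → <0 0>; <0 2>; <1 2>
SC∖claimed = {<1 2>}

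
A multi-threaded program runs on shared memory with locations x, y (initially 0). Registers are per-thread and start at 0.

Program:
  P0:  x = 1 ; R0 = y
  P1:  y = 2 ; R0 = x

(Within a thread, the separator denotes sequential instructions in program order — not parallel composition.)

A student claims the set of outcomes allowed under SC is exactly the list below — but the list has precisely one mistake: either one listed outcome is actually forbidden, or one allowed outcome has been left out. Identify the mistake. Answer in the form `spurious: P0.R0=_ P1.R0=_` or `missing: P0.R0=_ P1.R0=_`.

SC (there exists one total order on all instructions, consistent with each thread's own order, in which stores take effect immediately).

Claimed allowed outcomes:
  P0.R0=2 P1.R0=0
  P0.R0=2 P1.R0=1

missing: P0.R0=0 P1.R0=1

outcome vector order: (P0.R0,P1.R0)
SC: 3 outcomes — {<0 1>; <2 0>; <2 1>}
SC∖claimed = {<0 1>}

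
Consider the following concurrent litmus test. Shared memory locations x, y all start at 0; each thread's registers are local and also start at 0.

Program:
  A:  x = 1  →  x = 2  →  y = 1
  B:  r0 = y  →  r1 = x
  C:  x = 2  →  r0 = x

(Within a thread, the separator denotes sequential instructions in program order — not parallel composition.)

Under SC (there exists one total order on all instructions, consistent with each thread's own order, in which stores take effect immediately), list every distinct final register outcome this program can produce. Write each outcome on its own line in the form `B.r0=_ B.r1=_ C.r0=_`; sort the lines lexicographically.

outcome vector order: (B.r0,B.r1,C.r0)
|SC outcomes| = 8

B.r0=0 B.r1=0 C.r0=1
B.r0=0 B.r1=0 C.r0=2
B.r0=0 B.r1=1 C.r0=1
B.r0=0 B.r1=1 C.r0=2
B.r0=0 B.r1=2 C.r0=1
B.r0=0 B.r1=2 C.r0=2
B.r0=1 B.r1=2 C.r0=1
B.r0=1 B.r1=2 C.r0=2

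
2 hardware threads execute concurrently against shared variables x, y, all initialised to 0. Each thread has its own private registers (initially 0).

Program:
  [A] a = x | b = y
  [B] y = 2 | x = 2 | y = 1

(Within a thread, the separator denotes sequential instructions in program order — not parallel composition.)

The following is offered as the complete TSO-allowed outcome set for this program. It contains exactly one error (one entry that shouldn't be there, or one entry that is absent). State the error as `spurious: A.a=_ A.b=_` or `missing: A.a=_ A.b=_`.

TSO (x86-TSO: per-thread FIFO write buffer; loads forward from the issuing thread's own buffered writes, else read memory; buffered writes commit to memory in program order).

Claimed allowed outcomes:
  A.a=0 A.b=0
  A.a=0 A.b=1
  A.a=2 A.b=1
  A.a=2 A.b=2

outcome vector order: (A.a,A.b)
[TSO] allowed = {00; 01; 02; 21; 22}
TSO∖claimed = {02}

missing: A.a=0 A.b=2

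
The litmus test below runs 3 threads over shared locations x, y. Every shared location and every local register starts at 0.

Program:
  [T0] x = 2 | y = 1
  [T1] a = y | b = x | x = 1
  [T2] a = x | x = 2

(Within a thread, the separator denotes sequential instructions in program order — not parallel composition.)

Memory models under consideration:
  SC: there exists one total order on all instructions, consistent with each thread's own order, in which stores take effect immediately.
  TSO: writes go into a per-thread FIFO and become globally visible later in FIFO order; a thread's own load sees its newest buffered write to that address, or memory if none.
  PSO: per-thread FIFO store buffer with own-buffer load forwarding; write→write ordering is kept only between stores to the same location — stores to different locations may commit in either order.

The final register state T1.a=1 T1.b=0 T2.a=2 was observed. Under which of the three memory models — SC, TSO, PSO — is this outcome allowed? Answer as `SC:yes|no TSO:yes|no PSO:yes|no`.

outcome vector order: (T1.a,T1.b,T2.a)
SC: 9 outcomes — {000; 001; 002; 020; 021; 022; 120; 121; 122}
TSO: 9 outcomes — {000; 001; 002; 020; 021; 022; 120; 121; 122}
PSO: 12 outcomes — {000; 001; 002; 020; 021; 022; 100; 101; 102; 120; 121; 122}
target 102 ∈ {PSO}

SC:no TSO:no PSO:yes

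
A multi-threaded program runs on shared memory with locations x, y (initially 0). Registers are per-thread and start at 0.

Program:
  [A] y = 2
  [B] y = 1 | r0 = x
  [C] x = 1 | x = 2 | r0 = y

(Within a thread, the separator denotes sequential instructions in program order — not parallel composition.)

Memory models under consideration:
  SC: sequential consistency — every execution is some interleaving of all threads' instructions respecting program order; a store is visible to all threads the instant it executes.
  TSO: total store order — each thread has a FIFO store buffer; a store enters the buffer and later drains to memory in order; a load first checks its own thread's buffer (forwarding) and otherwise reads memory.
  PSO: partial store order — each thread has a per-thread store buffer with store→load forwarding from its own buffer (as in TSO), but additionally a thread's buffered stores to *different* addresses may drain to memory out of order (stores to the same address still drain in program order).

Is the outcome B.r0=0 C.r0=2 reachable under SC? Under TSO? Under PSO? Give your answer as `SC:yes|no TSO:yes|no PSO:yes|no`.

SC:yes TSO:yes PSO:yes

outcome vector order: (B.r0,C.r0)
under SC → 01; 02; 11; 12; 20; 21; 22
under TSO → 00; 01; 02; 10; 11; 12; 20; 21; 22
under PSO → 00; 01; 02; 10; 11; 12; 20; 21; 22
target 02 ∈ {SC,TSO,PSO}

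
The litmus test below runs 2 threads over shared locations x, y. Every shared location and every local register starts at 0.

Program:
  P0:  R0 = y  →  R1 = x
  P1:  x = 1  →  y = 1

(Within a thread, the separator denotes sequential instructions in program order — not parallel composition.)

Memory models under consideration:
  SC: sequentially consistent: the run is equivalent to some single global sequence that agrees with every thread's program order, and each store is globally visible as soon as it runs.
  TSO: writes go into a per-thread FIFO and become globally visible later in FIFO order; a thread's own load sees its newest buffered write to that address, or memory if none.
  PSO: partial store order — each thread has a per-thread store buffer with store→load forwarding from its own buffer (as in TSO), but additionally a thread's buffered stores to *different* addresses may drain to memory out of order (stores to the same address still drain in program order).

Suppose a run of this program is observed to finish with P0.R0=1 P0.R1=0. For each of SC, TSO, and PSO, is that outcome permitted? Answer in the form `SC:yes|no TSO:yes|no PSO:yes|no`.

SC:no TSO:no PSO:yes

outcome vector order: (P0.R0,P0.R1)
under SC → (0,0); (0,1); (1,1)
under TSO → (0,0); (0,1); (1,1)
under PSO → (0,0); (0,1); (1,0); (1,1)
target (1,0) ∈ {PSO}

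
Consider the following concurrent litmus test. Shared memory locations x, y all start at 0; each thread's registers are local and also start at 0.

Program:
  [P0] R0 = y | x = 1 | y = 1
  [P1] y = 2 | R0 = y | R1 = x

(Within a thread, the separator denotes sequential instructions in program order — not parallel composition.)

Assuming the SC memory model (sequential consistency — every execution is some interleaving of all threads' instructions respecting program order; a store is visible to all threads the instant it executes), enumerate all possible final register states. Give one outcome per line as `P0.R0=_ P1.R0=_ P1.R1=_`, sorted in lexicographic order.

P0.R0=0 P1.R0=1 P1.R1=1
P0.R0=0 P1.R0=2 P1.R1=0
P0.R0=0 P1.R0=2 P1.R1=1
P0.R0=2 P1.R0=1 P1.R1=1
P0.R0=2 P1.R0=2 P1.R1=0
P0.R0=2 P1.R0=2 P1.R1=1

outcome vector order: (P0.R0,P1.R0,P1.R1)
|SC outcomes| = 6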